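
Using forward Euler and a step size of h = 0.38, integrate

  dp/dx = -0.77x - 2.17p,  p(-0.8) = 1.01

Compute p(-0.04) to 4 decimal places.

0.1950

Euler: p_{n+1} = p_n + h·f(x_n, p_n).
x=-0.800000, p=1.010000: f=-1.575700 → p ← 1.010000 + 0.38·(-1.575700) = 0.411234
x=-0.420000, p=0.411234: f=-0.568978 → p ← 0.411234 + 0.38·(-0.568978) = 0.195022
p(-0.04) ≈ 0.1950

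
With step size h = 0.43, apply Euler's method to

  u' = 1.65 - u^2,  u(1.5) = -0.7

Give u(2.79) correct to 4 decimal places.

1.0968

Euler: u_{n+1} = u_n + h·f(t_n, u_n).
t=1.500000, u=-0.700000: f=1.160000 → u ← -0.700000 + 0.43·1.160000 = -0.201200
t=1.930000, u=-0.201200: f=1.609519 → u ← -0.201200 + 0.43·1.609519 = 0.490893
t=2.360000, u=0.490893: f=1.409024 → u ← 0.490893 + 0.43·1.409024 = 1.096773
u(2.79) ≈ 1.0968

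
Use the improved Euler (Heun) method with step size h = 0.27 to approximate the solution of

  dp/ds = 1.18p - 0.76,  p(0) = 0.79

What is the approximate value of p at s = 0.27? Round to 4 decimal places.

Heun: k1 = f(s_n, p_n); k2 = f(s_n + h, p_n + h·k1); p_{n+1} = p_n + (h/2)·(k1 + k2).
s=0.000000, p=0.790000:
  k1 = f(0.000000, 0.790000) = 0.172200
  k2 = f(0.270000, 0.836494) = 0.227063
  p ← 0.790000 + (0.27/2)·(0.172200 + 0.227063) = 0.843900
p(0.27) ≈ 0.8439

0.8439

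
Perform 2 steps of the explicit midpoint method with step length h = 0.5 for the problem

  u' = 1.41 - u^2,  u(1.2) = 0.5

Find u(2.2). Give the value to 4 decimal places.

Midpoint: k1 = f(x_n, u_n); k2 = f(x_n + h/2, u_n + (h/2)·k1); u_{n+1} = u_n + h·k2.
x=1.200000, u=0.500000:
  k1 = f(1.200000, 0.500000) = 1.160000
  k2 = f(1.450000, 0.790000) = 0.785900
  u ← 0.500000 + 0.5·0.785900 = 0.892950
x=1.700000, u=0.892950:
  k1 = f(1.700000, 0.892950) = 0.612640
  k2 = f(1.950000, 1.046110) = 0.315654
  u ← 0.892950 + 0.5·0.315654 = 1.050777
u(2.2) ≈ 1.0508

1.0508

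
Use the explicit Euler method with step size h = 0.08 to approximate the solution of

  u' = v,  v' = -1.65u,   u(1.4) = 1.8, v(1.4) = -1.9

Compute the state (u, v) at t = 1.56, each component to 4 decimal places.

1.4770, -2.3551

Euler on (u,v): u_{n+1} = u_n + h·u', v_{n+1} = v_n + h·v'.
1.400000: (1.800000, -1.900000); f=(-1.900000, -2.970000) → (1.648000, -2.137600)
1.480000: (1.648000, -2.137600); f=(-2.137600, -2.719200) → (1.476992, -2.355136)
(u(1.56), v(1.56)) ≈ (1.4770, -2.3551)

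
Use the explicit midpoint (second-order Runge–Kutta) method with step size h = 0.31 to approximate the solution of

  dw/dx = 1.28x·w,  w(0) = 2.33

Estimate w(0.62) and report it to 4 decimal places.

Midpoint: k1 = f(x_n, w_n); k2 = f(x_n + h/2, w_n + (h/2)·k1); w_{n+1} = w_n + h·k2.
x=0.000000, w=2.330000:
  k1 = f(0.000000, 2.330000) = 0.000000
  k2 = f(0.155000, 2.330000) = 0.462272
  w ← 2.330000 + 0.31·0.462272 = 2.473304
x=0.310000, w=2.473304:
  k1 = f(0.310000, 2.473304) = 0.981407
  k2 = f(0.465000, 2.625422) = 1.562651
  w ← 2.473304 + 0.31·1.562651 = 2.957726
w(0.62) ≈ 2.9577

2.9577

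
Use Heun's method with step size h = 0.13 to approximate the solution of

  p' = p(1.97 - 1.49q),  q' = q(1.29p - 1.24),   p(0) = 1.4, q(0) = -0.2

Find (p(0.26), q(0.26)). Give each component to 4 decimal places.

2.5297, -0.2716

Heun on (p,q): k1 = f(t_n, state_n); k2 = f(t_n + h, state_n + h·k1); state_{n+1} = state_n + (h/2)·(k1 + k2).
0.000000: (1.400000, -0.200000)
  k1 = (3.175200, -0.113200)
  predictor → (1.812776, -0.214716)
  k2 = (4.151124, -0.235861)
  → (1.876211, -0.222689)
0.130000: (1.876211, -0.222689)
  k1 = (4.318675, -0.262843)
  predictor → (2.437639, -0.256859)
  k2 = (5.735080, -0.489201)
  → (2.529705, -0.271572)
(p(0.26), q(0.26)) ≈ (2.5297, -0.2716)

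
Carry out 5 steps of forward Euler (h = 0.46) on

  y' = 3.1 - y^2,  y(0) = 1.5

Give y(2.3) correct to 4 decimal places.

Euler: y_{n+1} = y_n + h·f(t_n, y_n).
t=0.000000, y=1.500000: f=0.850000 → y ← 1.500000 + 0.46·0.850000 = 1.891000
t=0.460000, y=1.891000: f=-0.475881 → y ← 1.891000 + 0.46·(-0.475881) = 1.672095
t=0.920000, y=1.672095: f=0.304099 → y ← 1.672095 + 0.46·0.304099 = 1.811980
t=1.380000, y=1.811980: f=-0.183273 → y ← 1.811980 + 0.46·(-0.183273) = 1.727675
t=1.840000, y=1.727675: f=0.115140 → y ← 1.727675 + 0.46·0.115140 = 1.780639
y(2.3) ≈ 1.7806

1.7806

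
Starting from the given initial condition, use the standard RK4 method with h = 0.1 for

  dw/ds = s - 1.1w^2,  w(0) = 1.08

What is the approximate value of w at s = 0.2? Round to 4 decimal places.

RK4: k1 = f(s_n, w_n); k2 = f(s_n + h/2, w_n + (h/2)·k1); k3 = f(s_n + h/2, w_n + (h/2)·k2); k4 = f(s_n + h, w_n + h·k3); w_{n+1} = w_n + (h/6)·(k1 + 2k2 + 2k3 + k4).
s=0.000000, w=1.080000:
  k1 = f(0.000000, 1.080000) = -1.283040
  k2 = f(0.050000, 1.015848) = -1.085142
  k3 = f(0.050000, 1.025743) = -1.107363
  k4 = f(0.100000, 0.969264) = -0.933419
  w ← 1.080000 + (0.1/6)·(k1 + 2k2 + 2k3 + k4) = 0.969976
s=0.100000, w=0.969976:
  k1 = f(0.100000, 0.969976) = -0.934938
  k2 = f(0.150000, 0.923229) = -0.787586
  k3 = f(0.150000, 0.930596) = -0.802610
  k4 = f(0.200000, 0.889714) = -0.670751
  w ← 0.969976 + (0.1/6)·(k1 + 2k2 + 2k3 + k4) = 0.890207
w(0.2) ≈ 0.8902

0.8902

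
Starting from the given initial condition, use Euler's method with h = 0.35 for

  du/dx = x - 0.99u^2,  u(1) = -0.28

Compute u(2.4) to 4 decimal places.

Euler: u_{n+1} = u_n + h·f(x_n, u_n).
x=1.000000, u=-0.280000: f=0.922384 → u ← -0.280000 + 0.35·0.922384 = 0.042834
x=1.350000, u=0.042834: f=1.348184 → u ← 0.042834 + 0.35·1.348184 = 0.514699
x=1.700000, u=0.514699: f=1.437734 → u ← 0.514699 + 0.35·1.437734 = 1.017906
x=2.050000, u=1.017906: f=1.024229 → u ← 1.017906 + 0.35·1.024229 = 1.376386
u(2.4) ≈ 1.3764

1.3764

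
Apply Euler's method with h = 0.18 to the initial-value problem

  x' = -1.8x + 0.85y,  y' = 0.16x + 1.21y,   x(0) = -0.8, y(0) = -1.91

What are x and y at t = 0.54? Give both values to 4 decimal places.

Euler on (x,y): x_{n+1} = x_n + h·x', y_{n+1} = y_n + h·y'.
0.000000: (-0.800000, -1.910000); f=(-0.183500, -2.439100) → (-0.833030, -2.349038)
0.180000: (-0.833030, -2.349038); f=(-0.497228, -2.975621) → (-0.922531, -2.884650)
0.360000: (-0.922531, -2.884650); f=(-0.791396, -3.638031) → (-1.064982, -3.539495)
(x(0.54), y(0.54)) ≈ (-1.0650, -3.5395)

-1.0650, -3.5395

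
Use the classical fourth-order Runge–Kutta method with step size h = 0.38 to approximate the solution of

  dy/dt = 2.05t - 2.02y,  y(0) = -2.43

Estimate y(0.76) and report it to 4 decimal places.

RK4: k1 = f(t_n, y_n); k2 = f(t_n + h/2, y_n + (h/2)·k1); k3 = f(t_n + h/2, y_n + (h/2)·k2); k4 = f(t_n + h, y_n + h·k3); y_{n+1} = y_n + (h/6)·(k1 + 2k2 + 2k3 + k4).
t=0.000000, y=-2.430000:
  k1 = f(0.000000, -2.430000) = 4.908600
  k2 = f(0.190000, -1.497366) = 3.414179
  k3 = f(0.190000, -1.781306) = 3.987738
  k4 = f(0.380000, -0.914660) = 2.626612
  y ← -2.430000 + (0.38/6)·(k1 + 2k2 + 2k3 + k4) = -1.015194
t=0.380000, y=-1.015194:
  k1 = f(0.380000, -1.015194) = 2.829691
  k2 = f(0.570000, -0.477552) = 2.133156
  k3 = f(0.570000, -0.609894) = 2.400486
  k4 = f(0.760000, -0.103009) = 1.766078
  y ← -1.015194 + (0.38/6)·(k1 + 2k2 + 2k3 + k4) = -0.149867
y(0.76) ≈ -0.1499

-0.1499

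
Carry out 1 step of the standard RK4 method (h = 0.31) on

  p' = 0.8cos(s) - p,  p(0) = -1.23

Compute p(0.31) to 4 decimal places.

RK4: k1 = f(s_n, p_n); k2 = f(s_n + h/2, p_n + (h/2)·k1); k3 = f(s_n + h/2, p_n + (h/2)·k2); k4 = f(s_n + h, p_n + h·k3); p_{n+1} = p_n + (h/6)·(k1 + 2k2 + 2k3 + k4).
s=0.000000, p=-1.230000:
  k1 = f(0.000000, -1.230000) = 2.030000
  k2 = f(0.155000, -0.915350) = 1.705759
  k3 = f(0.155000, -0.965607) = 1.756017
  k4 = f(0.310000, -0.685635) = 1.447502
  p ← -1.230000 + (0.31/6)·(k1 + 2k2 + 2k3 + k4) = -0.692612
p(0.31) ≈ -0.6926

-0.6926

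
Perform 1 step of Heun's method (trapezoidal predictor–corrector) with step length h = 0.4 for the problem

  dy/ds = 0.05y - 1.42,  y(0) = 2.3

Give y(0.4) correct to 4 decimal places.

1.7728

Heun: k1 = f(s_n, y_n); k2 = f(s_n + h, y_n + h·k1); y_{n+1} = y_n + (h/2)·(k1 + k2).
s=0.000000, y=2.300000:
  k1 = f(0.000000, 2.300000) = -1.305000
  k2 = f(0.400000, 1.778000) = -1.331100
  y ← 2.300000 + (0.4/2)·(-1.305000 + (-1.331100)) = 1.772780
y(0.4) ≈ 1.7728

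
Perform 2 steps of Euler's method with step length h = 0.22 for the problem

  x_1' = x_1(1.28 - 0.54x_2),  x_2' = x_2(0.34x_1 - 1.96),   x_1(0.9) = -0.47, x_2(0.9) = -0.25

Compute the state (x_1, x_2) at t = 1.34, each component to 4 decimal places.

-0.7996, -0.0697

Euler on (x_1,x_2): x_1_{n+1} = x_1_n + h·x_1', x_2_{n+1} = x_2_n + h·x_2'.
0.900000: (-0.470000, -0.250000); f=(-0.665050, 0.529950) → (-0.616311, -0.133411)
1.120000: (-0.616311, -0.133411); f=(-0.833278, 0.289441) → (-0.799632, -0.069734)
(x_1(1.34), x_2(1.34)) ≈ (-0.7996, -0.0697)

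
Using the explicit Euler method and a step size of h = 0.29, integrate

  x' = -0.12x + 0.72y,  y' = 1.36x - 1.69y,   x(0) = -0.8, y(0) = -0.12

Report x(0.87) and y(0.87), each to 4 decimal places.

Euler on (x,y): x_{n+1} = x_n + h·x', y_{n+1} = y_n + h·y'.
0.000000: (-0.800000, -0.120000); f=(0.009600, -0.885200) → (-0.797216, -0.376708)
0.290000: (-0.797216, -0.376708); f=(-0.175564, -0.447577) → (-0.848130, -0.506505)
0.580000: (-0.848130, -0.506505); f=(-0.262908, -0.297462) → (-0.924373, -0.592769)
(x(0.87), y(0.87)) ≈ (-0.9244, -0.5928)

-0.9244, -0.5928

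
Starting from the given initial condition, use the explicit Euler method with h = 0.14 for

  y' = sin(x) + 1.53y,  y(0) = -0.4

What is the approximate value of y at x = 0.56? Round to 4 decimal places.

Euler: y_{n+1} = y_n + h·f(x_n, y_n).
x=0.000000, y=-0.400000: f=-0.612000 → y ← -0.400000 + 0.14·(-0.612000) = -0.485680
x=0.140000, y=-0.485680: f=-0.603547 → y ← -0.485680 + 0.14·(-0.603547) = -0.570177
x=0.280000, y=-0.570177: f=-0.596015 → y ← -0.570177 + 0.14·(-0.596015) = -0.653619
x=0.420000, y=-0.653619: f=-0.592276 → y ← -0.653619 + 0.14·(-0.592276) = -0.736537
y(0.56) ≈ -0.7365

-0.7365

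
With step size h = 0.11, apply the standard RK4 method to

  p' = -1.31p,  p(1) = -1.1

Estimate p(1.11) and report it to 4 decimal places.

RK4: k1 = f(t_n, p_n); k2 = f(t_n + h/2, p_n + (h/2)·k1); k3 = f(t_n + h/2, p_n + (h/2)·k2); k4 = f(t_n + h, p_n + h·k3); p_{n+1} = p_n + (h/6)·(k1 + 2k2 + 2k3 + k4).
t=1.000000, p=-1.100000:
  k1 = f(1.000000, -1.100000) = 1.441000
  k2 = f(1.055000, -1.020745) = 1.337176
  k3 = f(1.055000, -1.026455) = 1.344656
  k4 = f(1.110000, -0.952088) = 1.247235
  p ← -1.100000 + (0.11/6)·(k1 + 2k2 + 2k3 + k4) = -0.952382
p(1.11) ≈ -0.9524

-0.9524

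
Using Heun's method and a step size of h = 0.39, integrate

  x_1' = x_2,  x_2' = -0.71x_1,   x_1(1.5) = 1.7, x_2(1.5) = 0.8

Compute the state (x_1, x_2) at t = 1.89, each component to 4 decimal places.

1.9202, 0.2861

Heun on (x_1,x_2): k1 = f(t_n, state_n); k2 = f(t_n + h, state_n + h·k1); state_{n+1} = state_n + (h/2)·(k1 + k2).
1.500000: (1.700000, 0.800000)
  k1 = (0.800000, -1.207000)
  predictor → (2.012000, 0.329270)
  k2 = (0.329270, -1.428520)
  → (1.920208, 0.286074)
(x_1(1.89), x_2(1.89)) ≈ (1.9202, 0.2861)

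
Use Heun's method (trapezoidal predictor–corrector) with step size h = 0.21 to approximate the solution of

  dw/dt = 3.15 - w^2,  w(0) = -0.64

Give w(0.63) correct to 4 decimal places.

Heun: k1 = f(t_n, w_n); k2 = f(t_n + h, w_n + h·k1); w_{n+1} = w_n + (h/2)·(k1 + k2).
t=0.000000, w=-0.640000:
  k1 = f(0.000000, -0.640000) = 2.740400
  k2 = f(0.210000, -0.064516) = 3.145838
  w ← -0.640000 + (0.21/2)·(2.740400 + 3.145838) = -0.021945
t=0.210000, w=-0.021945:
  k1 = f(0.210000, -0.021945) = 3.149518
  k2 = f(0.420000, 0.639454) = 2.741099
  w ← -0.021945 + (0.21/2)·(3.149518 + 2.741099) = 0.596570
t=0.420000, w=0.596570:
  k1 = f(0.420000, 0.596570) = 2.794105
  k2 = f(0.630000, 1.183332) = 1.749726
  w ← 0.596570 + (0.21/2)·(2.794105 + 1.749726) = 1.073672
w(0.63) ≈ 1.0737

1.0737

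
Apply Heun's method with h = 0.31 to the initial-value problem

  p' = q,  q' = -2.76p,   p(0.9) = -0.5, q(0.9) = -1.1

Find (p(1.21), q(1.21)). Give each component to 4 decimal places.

-0.7747, -0.5263

Heun on (p,q): k1 = f(x_n, state_n); k2 = f(x_n + h, state_n + h·k1); state_{n+1} = state_n + (h/2)·(k1 + k2).
0.900000: (-0.500000, -1.100000)
  k1 = (-1.100000, 1.380000)
  predictor → (-0.841000, -0.672200)
  k2 = (-0.672200, 2.321160)
  → (-0.774691, -0.526320)
(p(1.21), q(1.21)) ≈ (-0.7747, -0.5263)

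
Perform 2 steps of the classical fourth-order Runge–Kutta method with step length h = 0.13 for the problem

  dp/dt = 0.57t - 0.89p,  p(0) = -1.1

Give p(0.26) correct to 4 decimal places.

-0.8549

RK4: k1 = f(t_n, p_n); k2 = f(t_n + h/2, p_n + (h/2)·k1); k3 = f(t_n + h/2, p_n + (h/2)·k2); k4 = f(t_n + h, p_n + h·k3); p_{n+1} = p_n + (h/6)·(k1 + 2k2 + 2k3 + k4).
t=0.000000, p=-1.100000:
  k1 = f(0.000000, -1.100000) = 0.979000
  k2 = f(0.065000, -1.036365) = 0.959415
  k3 = f(0.065000, -1.037638) = 0.960548
  k4 = f(0.130000, -0.975129) = 0.941965
  p ← -1.100000 + (0.13/6)·(k1 + 2k2 + 2k3 + k4) = -0.975181
t=0.130000, p=-0.975181:
  k1 = f(0.130000, -0.975181) = 0.942011
  k2 = f(0.195000, -0.913950) = 0.924566
  k3 = f(0.195000, -0.915084) = 0.925575
  k4 = f(0.260000, -0.854856) = 0.909022
  p ← -0.975181 + (0.13/6)·(k1 + 2k2 + 2k3 + k4) = -0.854902
p(0.26) ≈ -0.8549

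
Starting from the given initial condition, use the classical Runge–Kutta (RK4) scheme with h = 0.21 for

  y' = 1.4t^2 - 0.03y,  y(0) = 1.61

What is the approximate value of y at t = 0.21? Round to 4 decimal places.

1.6042

RK4: k1 = f(t_n, y_n); k2 = f(t_n + h/2, y_n + (h/2)·k1); k3 = f(t_n + h/2, y_n + (h/2)·k2); k4 = f(t_n + h, y_n + h·k3); y_{n+1} = y_n + (h/6)·(k1 + 2k2 + 2k3 + k4).
t=0.000000, y=1.610000:
  k1 = f(0.000000, 1.610000) = -0.048300
  k2 = f(0.105000, 1.604929) = -0.032713
  k3 = f(0.105000, 1.606565) = -0.032762
  k4 = f(0.210000, 1.603120) = 0.013646
  y ← 1.610000 + (0.21/6)·(k1 + 2k2 + 2k3 + k4) = 1.604204
y(0.21) ≈ 1.6042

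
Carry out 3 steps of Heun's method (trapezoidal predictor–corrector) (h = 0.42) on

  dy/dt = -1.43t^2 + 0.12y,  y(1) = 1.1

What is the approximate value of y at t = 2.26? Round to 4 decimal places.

Heun: k1 = f(t_n, y_n); k2 = f(t_n + h, y_n + h·k1); y_{n+1} = y_n + (h/2)·(k1 + k2).
t=1.000000, y=1.100000:
  k1 = f(1.000000, 1.100000) = -1.298000
  k2 = f(1.420000, 0.554840) = -2.816871
  y ← 1.100000 + (0.42/2)·(-1.298000 + (-2.816871)) = 0.235877
t=1.420000, y=0.235877:
  k1 = f(1.420000, 0.235877) = -2.855147
  k2 = f(1.840000, -0.963285) = -4.957002
  y ← 0.235877 + (0.42/2)·(-2.855147 + (-4.957002)) = -1.404674
t=1.840000, y=-1.404674:
  k1 = f(1.840000, -1.404674) = -5.009969
  k2 = f(2.260000, -3.508861) = -7.724931
  y ← -1.404674 + (0.42/2)·(-5.009969 + (-7.724931)) = -4.079003
y(2.26) ≈ -4.0790

-4.0790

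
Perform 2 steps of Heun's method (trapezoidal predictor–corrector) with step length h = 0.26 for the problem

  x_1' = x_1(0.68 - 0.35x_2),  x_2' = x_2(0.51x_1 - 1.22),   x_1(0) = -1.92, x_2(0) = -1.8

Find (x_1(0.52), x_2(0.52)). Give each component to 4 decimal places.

-3.2524, -0.5601

Heun on (x_1,x_2): k1 = f(x_n, state_n); k2 = f(x_n + h, state_n + h·k1); state_{n+1} = state_n + (h/2)·(k1 + k2).
0.000000: (-1.920000, -1.800000)
  k1 = (-2.515200, 3.958560)
  predictor → (-2.573952, -0.770774)
  k2 = (-2.444665, 1.952152)
  → (-2.564782, -1.031607)
0.260000: (-2.564782, -1.031607)
  k1 = (-2.670099, 2.607944)
  predictor → (-3.259008, -0.353542)
  k2 = (-2.619394, 1.018941)
  → (-3.252417, -0.560112)
(x_1(0.52), x_2(0.52)) ≈ (-3.2524, -0.5601)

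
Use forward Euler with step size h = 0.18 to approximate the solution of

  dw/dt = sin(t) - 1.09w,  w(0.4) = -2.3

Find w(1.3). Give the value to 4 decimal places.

-0.3323

Euler: w_{n+1} = w_n + h·f(t_n, w_n).
t=0.400000, w=-2.300000: f=2.896418 → w ← -2.300000 + 0.18·2.896418 = -1.778645
t=0.580000, w=-1.778645: f=2.486747 → w ← -1.778645 + 0.18·2.486747 = -1.331030
t=0.760000, w=-1.331030: f=2.139744 → w ← -1.331030 + 0.18·2.139744 = -0.945876
t=0.940000, w=-0.945876: f=1.838563 → w ← -0.945876 + 0.18·1.838563 = -0.614935
t=1.120000, w=-0.614935: f=1.570379 → w ← -0.614935 + 0.18·1.570379 = -0.332267
w(1.3) ≈ -0.3323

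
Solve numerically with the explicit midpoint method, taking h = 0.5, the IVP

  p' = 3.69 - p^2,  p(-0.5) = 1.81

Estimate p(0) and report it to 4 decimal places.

Midpoint: k1 = f(t_n, p_n); k2 = f(t_n + h/2, p_n + (h/2)·k1); p_{n+1} = p_n + h·k2.
t=-0.500000, p=1.810000:
  k1 = f(-0.500000, 1.810000) = 0.413900
  k2 = f(-0.250000, 1.913475) = 0.028613
  p ← 1.810000 + 0.5·0.028613 = 1.824307
p(0) ≈ 1.8243

1.8243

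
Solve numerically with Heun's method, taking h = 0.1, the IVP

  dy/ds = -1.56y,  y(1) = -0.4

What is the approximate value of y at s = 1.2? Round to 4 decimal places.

Heun: k1 = f(s_n, y_n); k2 = f(s_n + h, y_n + h·k1); y_{n+1} = y_n + (h/2)·(k1 + k2).
s=1.000000, y=-0.400000:
  k1 = f(1.000000, -0.400000) = 0.624000
  k2 = f(1.100000, -0.337600) = 0.526656
  y ← -0.400000 + (0.1/2)·(0.624000 + 0.526656) = -0.342467
s=1.100000, y=-0.342467:
  k1 = f(1.100000, -0.342467) = 0.534249
  k2 = f(1.200000, -0.289042) = 0.450906
  y ← -0.342467 + (0.1/2)·(0.534249 + 0.450906) = -0.293209
y(1.2) ≈ -0.2932

-0.2932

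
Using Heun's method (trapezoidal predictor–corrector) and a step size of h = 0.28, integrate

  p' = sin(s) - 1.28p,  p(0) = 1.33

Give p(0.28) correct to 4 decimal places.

Heun: k1 = f(s_n, p_n); k2 = f(s_n + h, p_n + h·k1); p_{n+1} = p_n + (h/2)·(k1 + k2).
s=0.000000, p=1.330000:
  k1 = f(0.000000, 1.330000) = -1.702400
  k2 = f(0.280000, 0.853328) = -0.815904
  p ← 1.330000 + (0.28/2)·(-1.702400 + (-0.815904)) = 0.977437
p(0.28) ≈ 0.9774

0.9774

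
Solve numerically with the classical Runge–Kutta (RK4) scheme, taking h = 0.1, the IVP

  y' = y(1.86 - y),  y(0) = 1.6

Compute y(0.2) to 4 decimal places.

RK4: k1 = f(s_n, y_n); k2 = f(s_n + h/2, y_n + (h/2)·k1); k3 = f(s_n + h/2, y_n + (h/2)·k2); k4 = f(s_n + h, y_n + h·k3); y_{n+1} = y_n + (h/6)·(k1 + 2k2 + 2k3 + k4).
s=0.000000, y=1.600000:
  k1 = f(0.000000, 1.600000) = 0.416000
  k2 = f(0.050000, 1.620800) = 0.387695
  k3 = f(0.050000, 1.619385) = 0.389649
  k4 = f(0.100000, 1.638965) = 0.362269
  y ← 1.600000 + (0.1/6)·(k1 + 2k2 + 2k3 + k4) = 1.638883
s=0.100000, y=1.638883:
  k1 = f(0.100000, 1.638883) = 0.362385
  k2 = f(0.150000, 1.657002) = 0.336368
  k3 = f(0.150000, 1.655701) = 0.338258
  k4 = f(0.200000, 1.672708) = 0.313284
  y ← 1.638883 + (0.1/6)·(k1 + 2k2 + 2k3 + k4) = 1.672631
y(0.2) ≈ 1.6726

1.6726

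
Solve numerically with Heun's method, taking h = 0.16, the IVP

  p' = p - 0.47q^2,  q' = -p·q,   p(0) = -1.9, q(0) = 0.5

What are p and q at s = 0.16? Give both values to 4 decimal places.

Heun on (p,q): k1 = f(s_n, state_n); k2 = f(s_n + h, state_n + h·k1); state_{n+1} = state_n + (h/2)·(k1 + k2).
0.000000: (-1.900000, 0.500000)
  k1 = (-2.017500, 0.950000)
  predictor → (-2.222800, 0.652000)
  k2 = (-2.422599, 1.449266)
  → (-2.255208, 0.691941)
(p(0.16), q(0.16)) ≈ (-2.2552, 0.6919)

-2.2552, 0.6919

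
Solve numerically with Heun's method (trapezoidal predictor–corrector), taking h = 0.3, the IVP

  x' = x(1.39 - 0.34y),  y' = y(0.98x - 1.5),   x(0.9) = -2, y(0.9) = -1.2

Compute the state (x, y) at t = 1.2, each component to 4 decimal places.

-3.1742, -0.6081

Heun on (x,y): k1 = f(t_n, state_n); k2 = f(t_n + h, state_n + h·k1); state_{n+1} = state_n + (h/2)·(k1 + k2).
0.900000: (-2.000000, -1.200000)
  k1 = (-3.596000, 4.152000)
  predictor → (-3.078800, 0.045600)
  k2 = (-4.231798, -0.205985)
  → (-3.174170, -0.608098)
(x(1.2), y(1.2)) ≈ (-3.1742, -0.6081)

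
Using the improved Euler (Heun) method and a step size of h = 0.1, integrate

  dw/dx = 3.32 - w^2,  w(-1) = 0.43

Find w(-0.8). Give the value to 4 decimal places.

Heun: k1 = f(x_n, w_n); k2 = f(x_n + h, w_n + h·k1); w_{n+1} = w_n + (h/2)·(k1 + k2).
x=-1.000000, w=0.430000:
  k1 = f(-1.000000, 0.430000) = 3.135100
  k2 = f(-0.900000, 0.743510) = 2.767193
  w ← 0.430000 + (0.1/2)·(3.135100 + 2.767193) = 0.725115
x=-0.900000, w=0.725115:
  k1 = f(-0.900000, 0.725115) = 2.794209
  k2 = f(-0.800000, 1.004536) = 2.310908
  w ← 0.725115 + (0.1/2)·(2.794209 + 2.310908) = 0.980371
w(-0.8) ≈ 0.9804

0.9804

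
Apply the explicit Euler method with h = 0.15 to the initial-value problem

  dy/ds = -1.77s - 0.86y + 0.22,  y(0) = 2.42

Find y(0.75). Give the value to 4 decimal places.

0.9906

Euler: y_{n+1} = y_n + h·f(s_n, y_n).
s=0.000000, y=2.420000: f=-1.861200 → y ← 2.420000 + 0.15·(-1.861200) = 2.140820
s=0.150000, y=2.140820: f=-1.886605 → y ← 2.140820 + 0.15·(-1.886605) = 1.857829
s=0.300000, y=1.857829: f=-1.908733 → y ← 1.857829 + 0.15·(-1.908733) = 1.571519
s=0.450000, y=1.571519: f=-1.928007 → y ← 1.571519 + 0.15·(-1.928007) = 1.282318
s=0.600000, y=1.282318: f=-1.944794 → y ← 1.282318 + 0.15·(-1.944794) = 0.990599
y(0.75) ≈ 0.9906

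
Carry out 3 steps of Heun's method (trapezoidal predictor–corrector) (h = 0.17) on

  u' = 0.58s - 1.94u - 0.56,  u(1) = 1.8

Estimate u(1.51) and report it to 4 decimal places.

0.7481

Heun: k1 = f(s_n, u_n); k2 = f(s_n + h, u_n + h·k1); u_{n+1} = u_n + (h/2)·(k1 + k2).
s=1.000000, u=1.800000:
  k1 = f(1.000000, 1.800000) = -3.472000
  k2 = f(1.170000, 1.209760) = -2.228334
  u ← 1.800000 + (0.17/2)·(-3.472000 + (-2.228334)) = 1.315472
s=1.170000, u=1.315472:
  k1 = f(1.170000, 1.315472) = -2.433415
  k2 = f(1.340000, 0.901791) = -1.532275
  u ← 1.315472 + (0.17/2)·(-2.433415 + (-1.532275)) = 0.978388
s=1.340000, u=0.978388:
  k1 = f(1.340000, 0.978388) = -1.680873
  k2 = f(1.510000, 0.692640) = -1.027921
  u ← 0.978388 + (0.17/2)·(-1.680873 + (-1.027921)) = 0.748141
u(1.51) ≈ 0.7481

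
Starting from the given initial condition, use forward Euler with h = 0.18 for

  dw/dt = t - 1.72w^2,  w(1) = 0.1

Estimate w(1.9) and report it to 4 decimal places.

Euler: w_{n+1} = w_n + h·f(t_n, w_n).
t=1.000000, w=0.100000: f=0.982800 → w ← 0.100000 + 0.18·0.982800 = 0.276904
t=1.180000, w=0.276904: f=1.048118 → w ← 0.276904 + 0.18·1.048118 = 0.465565
t=1.360000, w=0.465565: f=0.987188 → w ← 0.465565 + 0.18·0.987188 = 0.643259
t=1.540000, w=0.643259: f=0.828295 → w ← 0.643259 + 0.18·0.828295 = 0.792352
t=1.720000, w=0.792352: f=0.640146 → w ← 0.792352 + 0.18·0.640146 = 0.907578
w(1.9) ≈ 0.9076

0.9076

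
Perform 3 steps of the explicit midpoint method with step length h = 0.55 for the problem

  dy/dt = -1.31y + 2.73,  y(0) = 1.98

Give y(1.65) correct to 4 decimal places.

Midpoint: k1 = f(t_n, y_n); k2 = f(t_n + h/2, y_n + (h/2)·k1); y_{n+1} = y_n + h·k2.
t=0.000000, y=1.980000:
  k1 = f(0.000000, 1.980000) = 0.136200
  k2 = f(0.275000, 2.017455) = 0.087134
  y ← 1.980000 + 0.55·0.087134 = 2.027924
t=0.550000, y=2.027924:
  k1 = f(0.550000, 2.027924) = 0.073420
  k2 = f(0.825000, 2.048114) = 0.046970
  y ← 2.027924 + 0.55·0.046970 = 2.053757
t=1.100000, y=2.053757:
  k1 = f(1.100000, 2.053757) = 0.039578
  k2 = f(1.375000, 2.064641) = 0.025320
  y ← 2.053757 + 0.55·0.025320 = 2.067683
y(1.65) ≈ 2.0677

2.0677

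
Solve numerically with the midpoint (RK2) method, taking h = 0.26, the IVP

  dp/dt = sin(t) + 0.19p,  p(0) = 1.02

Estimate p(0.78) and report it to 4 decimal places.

Midpoint: k1 = f(t_n, p_n); k2 = f(t_n + h/2, p_n + (h/2)·k1); p_{n+1} = p_n + h·k2.
t=0.000000, p=1.020000:
  k1 = f(0.000000, 1.020000) = 0.193800
  k2 = f(0.130000, 1.045194) = 0.328221
  p ← 1.020000 + 0.26·0.328221 = 1.105337
t=0.260000, p=1.105337:
  k1 = f(0.260000, 1.105337) = 0.467095
  k2 = f(0.390000, 1.166060) = 0.601740
  p ← 1.105337 + 0.26·0.601740 = 1.261790
t=0.520000, p=1.261790:
  k1 = f(0.520000, 1.261790) = 0.736620
  k2 = f(0.650000, 1.357550) = 0.863121
  p ← 1.261790 + 0.26·0.863121 = 1.486201
p(0.78) ≈ 1.4862

1.4862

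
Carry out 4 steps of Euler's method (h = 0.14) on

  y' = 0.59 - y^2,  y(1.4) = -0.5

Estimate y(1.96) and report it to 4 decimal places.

Euler: y_{n+1} = y_n + h·f(t_n, y_n).
t=1.400000, y=-0.500000: f=0.340000 → y ← -0.500000 + 0.14·0.340000 = -0.452400
t=1.540000, y=-0.452400: f=0.385334 → y ← -0.452400 + 0.14·0.385334 = -0.398453
t=1.680000, y=-0.398453: f=0.431235 → y ← -0.398453 + 0.14·0.431235 = -0.338080
t=1.820000, y=-0.338080: f=0.475702 → y ← -0.338080 + 0.14·0.475702 = -0.271482
y(1.96) ≈ -0.2715

-0.2715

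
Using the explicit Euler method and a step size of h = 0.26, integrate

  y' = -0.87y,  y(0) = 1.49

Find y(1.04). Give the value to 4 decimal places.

Euler: y_{n+1} = y_n + h·f(x_n, y_n).
x=0.000000, y=1.490000: f=-1.296300 → y ← 1.490000 + 0.26·(-1.296300) = 1.152962
x=0.260000, y=1.152962: f=-1.003077 → y ← 1.152962 + 0.26·(-1.003077) = 0.892162
x=0.520000, y=0.892162: f=-0.776181 → y ← 0.892162 + 0.26·(-0.776181) = 0.690355
x=0.780000, y=0.690355: f=-0.600609 → y ← 0.690355 + 0.26·(-0.600609) = 0.534197
y(1.04) ≈ 0.5342

0.5342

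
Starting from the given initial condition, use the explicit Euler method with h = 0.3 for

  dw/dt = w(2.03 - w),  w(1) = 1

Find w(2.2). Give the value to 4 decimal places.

Euler: w_{n+1} = w_n + h·f(t_n, w_n).
t=1.000000, w=1.000000: f=1.030000 → w ← 1.000000 + 0.3·1.030000 = 1.309000
t=1.300000, w=1.309000: f=0.943789 → w ← 1.309000 + 0.3·0.943789 = 1.592137
t=1.600000, w=1.592137: f=0.697138 → w ← 1.592137 + 0.3·0.697138 = 1.801278
t=1.900000, w=1.801278: f=0.411992 → w ← 1.801278 + 0.3·0.411992 = 1.924876
w(2.2) ≈ 1.9249

1.9249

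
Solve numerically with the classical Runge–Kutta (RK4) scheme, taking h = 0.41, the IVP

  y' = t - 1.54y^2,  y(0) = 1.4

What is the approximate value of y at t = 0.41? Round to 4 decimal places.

0.7947

RK4: k1 = f(t_n, y_n); k2 = f(t_n + h/2, y_n + (h/2)·k1); k3 = f(t_n + h/2, y_n + (h/2)·k2); k4 = f(t_n + h, y_n + h·k3); y_{n+1} = y_n + (h/6)·(k1 + 2k2 + 2k3 + k4).
t=0.000000, y=1.400000:
  k1 = f(0.000000, 1.400000) = -3.018400
  k2 = f(0.205000, 0.781228) = -0.734888
  k3 = f(0.205000, 1.249348) = -2.198740
  k4 = f(0.410000, 0.498517) = 0.027281
  y ← 1.400000 + (0.41/6)·(k1 + 2k2 + 2k3 + k4) = 0.794678
y(0.41) ≈ 0.7947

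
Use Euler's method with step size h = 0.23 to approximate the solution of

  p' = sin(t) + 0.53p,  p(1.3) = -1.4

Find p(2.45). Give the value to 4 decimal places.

Euler: p_{n+1} = p_n + h·f(t_n, p_n).
t=1.300000, p=-1.400000: f=0.221558 → p ← -1.400000 + 0.23·0.221558 = -1.349042
t=1.530000, p=-1.349042: f=0.284176 → p ← -1.349042 + 0.23·0.284176 = -1.283681
t=1.760000, p=-1.283681: f=0.301803 → p ← -1.283681 + 0.23·0.301803 = -1.214266
t=1.990000, p=-1.214266: f=0.269852 → p ← -1.214266 + 0.23·0.269852 = -1.152200
t=2.220000, p=-1.152200: f=0.185899 → p ← -1.152200 + 0.23·0.185899 = -1.109444
p(2.45) ≈ -1.1094

-1.1094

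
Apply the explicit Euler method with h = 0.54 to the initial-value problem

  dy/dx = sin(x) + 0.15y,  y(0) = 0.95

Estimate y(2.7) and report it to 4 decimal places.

3.3416

Euler: y_{n+1} = y_n + h·f(x_n, y_n).
x=0.000000, y=0.950000: f=0.142500 → y ← 0.950000 + 0.54·0.142500 = 1.026950
x=0.540000, y=1.026950: f=0.668178 → y ← 1.026950 + 0.54·0.668178 = 1.387766
x=1.080000, y=1.387766: f=1.090123 → y ← 1.387766 + 0.54·1.090123 = 1.976433
x=1.620000, y=1.976433: f=1.295255 → y ← 1.976433 + 0.54·1.295255 = 2.675870
x=2.160000, y=2.675870: f=1.232764 → y ← 2.675870 + 0.54·1.232764 = 3.341563
y(2.7) ≈ 3.3416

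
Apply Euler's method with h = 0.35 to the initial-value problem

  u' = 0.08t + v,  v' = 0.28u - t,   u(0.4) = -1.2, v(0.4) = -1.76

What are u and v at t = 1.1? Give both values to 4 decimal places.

Euler on (u,v): u_{n+1} = u_n + h·u', v_{n+1} = v_n + h·v'.
0.400000: (-1.200000, -1.760000); f=(-1.728000, -0.736000) → (-1.804800, -2.017600)
0.750000: (-1.804800, -2.017600); f=(-1.957600, -1.255344) → (-2.489960, -2.456970)
(u(1.1), v(1.1)) ≈ (-2.4900, -2.4570)

-2.4900, -2.4570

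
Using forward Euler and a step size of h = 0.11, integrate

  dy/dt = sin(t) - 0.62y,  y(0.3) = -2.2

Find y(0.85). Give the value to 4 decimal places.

-1.3034

Euler: y_{n+1} = y_n + h·f(t_n, y_n).
t=0.300000, y=-2.200000: f=1.659520 → y ← -2.200000 + 0.11·1.659520 = -2.017453
t=0.410000, y=-2.017453: f=1.649430 → y ← -2.017453 + 0.11·1.649430 = -1.836015
t=0.520000, y=-1.836015: f=1.635210 → y ← -1.836015 + 0.11·1.635210 = -1.656142
t=0.630000, y=-1.656142: f=1.615953 → y ← -1.656142 + 0.11·1.615953 = -1.478388
t=0.740000, y=-1.478388: f=1.590888 → y ← -1.478388 + 0.11·1.590888 = -1.303390
y(0.85) ≈ -1.3034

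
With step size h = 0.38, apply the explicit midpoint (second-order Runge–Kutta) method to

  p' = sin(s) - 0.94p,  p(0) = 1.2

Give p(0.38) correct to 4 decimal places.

Midpoint: k1 = f(s_n, p_n); k2 = f(s_n + h/2, p_n + (h/2)·k1); p_{n+1} = p_n + h·k2.
s=0.000000, p=1.200000:
  k1 = f(0.000000, 1.200000) = -1.128000
  k2 = f(0.190000, 0.985680) = -0.737680
  p ← 1.200000 + 0.38·(-0.737680) = 0.919681
p(0.38) ≈ 0.9197

0.9197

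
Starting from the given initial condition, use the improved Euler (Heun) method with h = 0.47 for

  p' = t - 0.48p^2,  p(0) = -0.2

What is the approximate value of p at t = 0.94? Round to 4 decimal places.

0.2296

Heun: k1 = f(t_n, p_n); k2 = f(t_n + h, p_n + h·k1); p_{n+1} = p_n + (h/2)·(k1 + k2).
t=0.000000, p=-0.200000:
  k1 = f(0.000000, -0.200000) = -0.019200
  k2 = f(0.470000, -0.209024) = 0.449028
  p ← -0.200000 + (0.47/2)·(-0.019200 + 0.449028) = -0.098990
t=0.470000, p=-0.098990:
  k1 = f(0.470000, -0.098990) = 0.465296
  k2 = f(0.940000, 0.119699) = 0.933123
  p ← -0.098990 + (0.47/2)·(0.465296 + 0.933123) = 0.229638
p(0.94) ≈ 0.2296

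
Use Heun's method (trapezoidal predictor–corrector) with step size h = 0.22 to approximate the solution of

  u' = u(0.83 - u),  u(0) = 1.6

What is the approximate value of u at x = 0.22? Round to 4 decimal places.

1.3915

Heun: k1 = f(x_n, u_n); k2 = f(x_n + h, u_n + h·k1); u_{n+1} = u_n + (h/2)·(k1 + k2).
x=0.000000, u=1.600000:
  k1 = f(0.000000, 1.600000) = -1.232000
  k2 = f(0.220000, 1.328960) = -0.663098
  u ← 1.600000 + (0.22/2)·(-1.232000 + (-0.663098)) = 1.391539
u(0.22) ≈ 1.3915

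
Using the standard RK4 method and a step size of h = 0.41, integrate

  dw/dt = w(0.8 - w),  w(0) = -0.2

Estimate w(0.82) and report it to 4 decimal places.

-0.5015

RK4: k1 = f(t_n, w_n); k2 = f(t_n + h/2, w_n + (h/2)·k1); k3 = f(t_n + h/2, w_n + (h/2)·k2); k4 = f(t_n + h, w_n + h·k3); w_{n+1} = w_n + (h/6)·(k1 + 2k2 + 2k3 + k4).
t=0.000000, w=-0.200000:
  k1 = f(0.000000, -0.200000) = -0.200000
  k2 = f(0.205000, -0.241000) = -0.250881
  k3 = f(0.205000, -0.251431) = -0.264362
  k4 = f(0.410000, -0.308388) = -0.341814
  w ← -0.200000 + (0.41/6)·(k1 + 2k2 + 2k3 + k4) = -0.307440
t=0.410000, w=-0.307440:
  k1 = f(0.410000, -0.307440) = -0.340472
  k2 = f(0.615000, -0.377237) = -0.444098
  k3 = f(0.615000, -0.398481) = -0.477571
  k4 = f(0.820000, -0.503245) = -0.655851
  w ← -0.307440 + (0.41/6)·(k1 + 2k2 + 2k3 + k4) = -0.501484
w(0.82) ≈ -0.5015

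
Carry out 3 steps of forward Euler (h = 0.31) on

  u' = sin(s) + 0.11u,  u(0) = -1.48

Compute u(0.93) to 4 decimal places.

Euler: u_{n+1} = u_n + h·f(s_n, u_n).
s=0.000000, u=-1.480000: f=-0.162800 → u ← -1.480000 + 0.31·(-0.162800) = -1.530468
s=0.310000, u=-1.530468: f=0.136707 → u ← -1.530468 + 0.31·0.136707 = -1.488089
s=0.620000, u=-1.488089: f=0.417345 → u ← -1.488089 + 0.31·0.417345 = -1.358712
u(0.93) ≈ -1.3587

-1.3587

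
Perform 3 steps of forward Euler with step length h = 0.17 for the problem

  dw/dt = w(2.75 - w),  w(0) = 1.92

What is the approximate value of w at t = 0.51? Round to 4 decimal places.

Euler: w_{n+1} = w_n + h·f(t_n, w_n).
t=0.000000, w=1.920000: f=1.593600 → w ← 1.920000 + 0.17·1.593600 = 2.190912
t=0.170000, w=2.190912: f=1.224913 → w ← 2.190912 + 0.17·1.224913 = 2.399147
t=0.340000, w=2.399147: f=0.841748 → w ← 2.399147 + 0.17·0.841748 = 2.542244
w(0.51) ≈ 2.5422

2.5422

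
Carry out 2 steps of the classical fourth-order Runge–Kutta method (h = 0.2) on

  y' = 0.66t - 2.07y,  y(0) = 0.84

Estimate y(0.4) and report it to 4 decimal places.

0.4079

RK4: k1 = f(t_n, y_n); k2 = f(t_n + h/2, y_n + (h/2)·k1); k3 = f(t_n + h/2, y_n + (h/2)·k2); k4 = f(t_n + h, y_n + h·k3); y_{n+1} = y_n + (h/6)·(k1 + 2k2 + 2k3 + k4).
t=0.000000, y=0.840000:
  k1 = f(0.000000, 0.840000) = -1.738800
  k2 = f(0.100000, 0.666120) = -1.312868
  k3 = f(0.100000, 0.708713) = -1.401036
  k4 = f(0.200000, 0.559793) = -1.026771
  y ← 0.840000 + (0.2/6)·(k1 + 2k2 + 2k3 + k4) = 0.566887
t=0.200000, y=0.566887:
  k1 = f(0.200000, 0.566887) = -1.041457
  k2 = f(0.300000, 0.462742) = -0.759875
  k3 = f(0.300000, 0.490900) = -0.818163
  k4 = f(0.400000, 0.403255) = -0.570737
  y ← 0.566887 + (0.2/6)·(k1 + 2k2 + 2k3 + k4) = 0.407945
y(0.4) ≈ 0.4079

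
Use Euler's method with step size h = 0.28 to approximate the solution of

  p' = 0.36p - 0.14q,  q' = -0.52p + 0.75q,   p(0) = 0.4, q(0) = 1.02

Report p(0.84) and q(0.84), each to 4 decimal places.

0.3809, 1.5937

Euler on (p,q): p_{n+1} = p_n + h·p', q_{n+1} = q_n + h·q'.
0.000000: (0.400000, 1.020000); f=(0.001200, 0.557000) → (0.400336, 1.175960)
0.280000: (0.400336, 1.175960); f=(-0.020513, 0.673795) → (0.394592, 1.364623)
0.560000: (0.394592, 1.364623); f=(-0.048994, 0.818279) → (0.380874, 1.593741)
(p(0.84), q(0.84)) ≈ (0.3809, 1.5937)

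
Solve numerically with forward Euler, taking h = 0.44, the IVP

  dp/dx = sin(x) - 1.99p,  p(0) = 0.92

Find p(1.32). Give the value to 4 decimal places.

Euler: p_{n+1} = p_n + h·f(x_n, p_n).
x=0.000000, p=0.920000: f=-1.830800 → p ← 0.920000 + 0.44·(-1.830800) = 0.114448
x=0.440000, p=0.114448: f=0.198188 → p ← 0.114448 + 0.44·0.198188 = 0.201651
x=0.880000, p=0.201651: f=0.369454 → p ← 0.201651 + 0.44·0.369454 = 0.364210
p(1.32) ≈ 0.3642

0.3642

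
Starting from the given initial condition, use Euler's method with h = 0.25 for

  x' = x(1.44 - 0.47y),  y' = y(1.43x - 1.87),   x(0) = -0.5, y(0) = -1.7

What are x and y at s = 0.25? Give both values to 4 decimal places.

Euler on (x,y): x_{n+1} = x_n + h·x', y_{n+1} = y_n + h·y'.
0.000000: (-0.500000, -1.700000); f=(-1.119500, 4.394500) → (-0.779875, -0.601375)
(x(0.25), y(0.25)) ≈ (-0.7799, -0.6014)

-0.7799, -0.6014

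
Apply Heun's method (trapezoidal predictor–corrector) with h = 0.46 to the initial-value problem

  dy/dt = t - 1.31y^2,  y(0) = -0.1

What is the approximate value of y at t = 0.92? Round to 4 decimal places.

Heun: k1 = f(t_n, y_n); k2 = f(t_n + h, y_n + h·k1); y_{n+1} = y_n + (h/2)·(k1 + k2).
t=0.000000, y=-0.100000:
  k1 = f(0.000000, -0.100000) = -0.013100
  k2 = f(0.460000, -0.106026) = 0.445274
  y ← -0.100000 + (0.46/2)·(-0.013100 + 0.445274) = -0.000600
t=0.460000, y=-0.000600:
  k1 = f(0.460000, -0.000600) = 0.460000
  k2 = f(0.920000, 0.211000) = 0.861678
  y ← -0.000600 + (0.46/2)·(0.460000 + 0.861678) = 0.303386
y(0.92) ≈ 0.3034

0.3034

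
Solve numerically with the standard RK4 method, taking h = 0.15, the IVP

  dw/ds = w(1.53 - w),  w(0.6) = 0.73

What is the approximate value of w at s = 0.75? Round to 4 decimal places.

RK4: k1 = f(s_n, w_n); k2 = f(s_n + h/2, w_n + (h/2)·k1); k3 = f(s_n + h/2, w_n + (h/2)·k2); k4 = f(s_n + h, w_n + h·k3); w_{n+1} = w_n + (h/6)·(k1 + 2k2 + 2k3 + k4).
s=0.600000, w=0.730000:
  k1 = f(0.600000, 0.730000) = 0.584000
  k2 = f(0.675000, 0.773800) = 0.585148
  k3 = f(0.675000, 0.773886) = 0.585146
  k4 = f(0.750000, 0.817772) = 0.582440
  w ← 0.730000 + (0.15/6)·(k1 + 2k2 + 2k3 + k4) = 0.817676
w(0.75) ≈ 0.8177

0.8177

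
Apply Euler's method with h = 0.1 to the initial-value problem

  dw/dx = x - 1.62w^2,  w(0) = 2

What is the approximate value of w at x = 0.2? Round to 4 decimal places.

1.0659

Euler: w_{n+1} = w_n + h·f(x_n, w_n).
x=0.000000, w=2.000000: f=-6.480000 → w ← 2.000000 + 0.1·(-6.480000) = 1.352000
x=0.100000, w=1.352000: f=-2.861204 → w ← 1.352000 + 0.1·(-2.861204) = 1.065880
w(0.2) ≈ 1.0659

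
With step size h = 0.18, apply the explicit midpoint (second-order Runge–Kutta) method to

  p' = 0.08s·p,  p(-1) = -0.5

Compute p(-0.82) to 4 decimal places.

Midpoint: k1 = f(s_n, p_n); k2 = f(s_n + h/2, p_n + (h/2)·k1); p_{n+1} = p_n + h·k2.
s=-1.000000, p=-0.500000:
  k1 = f(-1.000000, -0.500000) = 0.040000
  k2 = f(-0.910000, -0.496400) = 0.036138
  p ← -0.500000 + 0.18·0.036138 = -0.493495
p(-0.82) ≈ -0.4935

-0.4935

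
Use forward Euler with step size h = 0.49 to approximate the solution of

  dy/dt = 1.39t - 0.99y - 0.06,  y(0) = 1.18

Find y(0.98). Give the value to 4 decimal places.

0.6020

Euler: y_{n+1} = y_n + h·f(t_n, y_n).
t=0.000000, y=1.180000: f=-1.228200 → y ← 1.180000 + 0.49·(-1.228200) = 0.578182
t=0.490000, y=0.578182: f=0.048700 → y ← 0.578182 + 0.49·0.048700 = 0.602045
y(0.98) ≈ 0.6020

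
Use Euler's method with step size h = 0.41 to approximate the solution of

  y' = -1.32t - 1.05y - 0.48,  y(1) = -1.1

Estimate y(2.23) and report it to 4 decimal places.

-2.1710

Euler: y_{n+1} = y_n + h·f(t_n, y_n).
t=1.000000, y=-1.100000: f=-0.645000 → y ← -1.100000 + 0.41·(-0.645000) = -1.364450
t=1.410000, y=-1.364450: f=-0.908527 → y ← -1.364450 + 0.41·(-0.908527) = -1.736946
t=1.820000, y=-1.736946: f=-1.058606 → y ← -1.736946 + 0.41·(-1.058606) = -2.170975
y(2.23) ≈ -2.1710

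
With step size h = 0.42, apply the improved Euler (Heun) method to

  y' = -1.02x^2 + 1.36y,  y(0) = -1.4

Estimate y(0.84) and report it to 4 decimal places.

-4.4871

Heun: k1 = f(x_n, y_n); k2 = f(x_n + h, y_n + h·k1); y_{n+1} = y_n + (h/2)·(k1 + k2).
x=0.000000, y=-1.400000:
  k1 = f(0.000000, -1.400000) = -1.904000
  k2 = f(0.420000, -2.199680) = -3.171493
  y ← -1.400000 + (0.42/2)·(-1.904000 + (-3.171493)) = -2.465853
x=0.420000, y=-2.465853:
  k1 = f(0.420000, -2.465853) = -3.533489
  k2 = f(0.840000, -3.949919) = -6.091602
  y ← -2.465853 + (0.42/2)·(-3.533489 + (-6.091602)) = -4.487122
y(0.84) ≈ -4.4871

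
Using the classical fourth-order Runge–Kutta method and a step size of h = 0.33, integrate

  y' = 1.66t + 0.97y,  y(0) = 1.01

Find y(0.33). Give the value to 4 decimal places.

1.4918

RK4: k1 = f(t_n, y_n); k2 = f(t_n + h/2, y_n + (h/2)·k1); k3 = f(t_n + h/2, y_n + (h/2)·k2); k4 = f(t_n + h, y_n + h·k3); y_{n+1} = y_n + (h/6)·(k1 + 2k2 + 2k3 + k4).
t=0.000000, y=1.010000:
  k1 = f(0.000000, 1.010000) = 0.979700
  k2 = f(0.165000, 1.171650) = 1.410401
  k3 = f(0.165000, 1.242716) = 1.479335
  k4 = f(0.330000, 1.498180) = 2.001035
  y ← 1.010000 + (0.33/6)·(k1 + 2k2 + 2k3 + k4) = 1.491811
y(0.33) ≈ 1.4918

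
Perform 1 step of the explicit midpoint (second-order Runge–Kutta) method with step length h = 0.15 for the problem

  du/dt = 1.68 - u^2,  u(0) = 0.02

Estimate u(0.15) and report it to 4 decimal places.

Midpoint: k1 = f(t_n, u_n); k2 = f(t_n + h/2, u_n + (h/2)·k1); u_{n+1} = u_n + h·k2.
t=0.000000, u=0.020000:
  k1 = f(0.000000, 0.020000) = 1.679600
  k2 = f(0.075000, 0.145970) = 1.658693
  u ← 0.020000 + 0.15·1.658693 = 0.268804
u(0.15) ≈ 0.2688

0.2688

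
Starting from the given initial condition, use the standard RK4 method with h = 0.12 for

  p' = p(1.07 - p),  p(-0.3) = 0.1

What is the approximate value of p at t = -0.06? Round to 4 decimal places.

0.1258

RK4: k1 = f(t_n, p_n); k2 = f(t_n + h/2, p_n + (h/2)·k1); k3 = f(t_n + h/2, p_n + (h/2)·k2); k4 = f(t_n + h, p_n + h·k3); p_{n+1} = p_n + (h/6)·(k1 + 2k2 + 2k3 + k4).
t=-0.300000, p=0.100000:
  k1 = f(-0.300000, 0.100000) = 0.097000
  k2 = f(-0.240000, 0.105820) = 0.102030
  k3 = f(-0.240000, 0.106122) = 0.102288
  k4 = f(-0.180000, 0.112275) = 0.107528
  p ← 0.100000 + (0.12/6)·(k1 + 2k2 + 2k3 + k4) = 0.112263
t=-0.180000, p=0.112263:
  k1 = f(-0.180000, 0.112263) = 0.107519
  k2 = f(-0.120000, 0.118714) = 0.112931
  k3 = f(-0.120000, 0.119039) = 0.113202
  k4 = f(-0.060000, 0.125847) = 0.118819
  p ← 0.112263 + (0.12/6)·(k1 + 2k2 + 2k3 + k4) = 0.125835
p(-0.06) ≈ 0.1258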